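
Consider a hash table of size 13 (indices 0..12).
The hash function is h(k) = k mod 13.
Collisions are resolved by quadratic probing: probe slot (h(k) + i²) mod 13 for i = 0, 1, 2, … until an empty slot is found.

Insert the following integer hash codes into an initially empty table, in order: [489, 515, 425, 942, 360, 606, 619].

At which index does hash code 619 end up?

Insert 489: h=8, slot 8 empty => index 8.
Insert 515: h=8, slot 8 occupied => index 9.
Insert 425: h=9, slot 9 occupied => index 10.
Insert 942: h=6, slot 6 empty => index 6.
Insert 360: h=9, slots 9,10 occupied => index 0.
Insert 606: h=8, slots 8,9 occupied => index 12.
Insert 619: h=8, slots 8,9,12 occupied => index 4.
Table: [360, ., ., ., 619, ., 942, ., 489, 515, 425, ., 606]

4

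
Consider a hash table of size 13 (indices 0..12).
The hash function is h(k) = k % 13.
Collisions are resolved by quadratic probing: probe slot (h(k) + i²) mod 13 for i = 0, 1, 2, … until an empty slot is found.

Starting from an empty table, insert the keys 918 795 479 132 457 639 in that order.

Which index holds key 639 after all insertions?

Insert 918: h=8, slot 8 empty => index 8.
Insert 795: h=2, slot 2 empty => index 2.
Insert 479: h=11, slot 11 empty => index 11.
Insert 132: h=2, slot 2 occupied => index 3.
Insert 457: h=2, slots 2,3 occupied => index 6.
Insert 639: h=2, slots 2,3,6,11 occupied => index 5.
Table: [-, -, 795, 132, -, 639, 457, -, 918, -, -, 479, -]

5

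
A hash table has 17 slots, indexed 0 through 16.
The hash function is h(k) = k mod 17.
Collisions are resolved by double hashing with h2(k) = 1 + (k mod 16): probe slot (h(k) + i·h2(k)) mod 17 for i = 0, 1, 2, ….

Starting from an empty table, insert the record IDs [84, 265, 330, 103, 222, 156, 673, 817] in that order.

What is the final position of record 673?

12

Insert 84: h=16, slot 16 empty -> index 16.
Insert 265: h=10, slot 10 empty -> index 10.
Insert 330: h=7, slot 7 empty -> index 7.
Insert 103: h=1, slot 1 empty -> index 1.
Insert 222: h=1, h2=15, slots 1,16 occupied -> index 14.
Insert 156: h=3, slot 3 empty -> index 3.
Insert 673: h=10, h2=2, slot 10 occupied -> index 12.
Insert 817: h=1, h2=2, slots 1,3 occupied -> index 5.
Table: [∅, 103, ∅, 156, ∅, 817, ∅, 330, ∅, ∅, 265, ∅, 673, ∅, 222, ∅, 84]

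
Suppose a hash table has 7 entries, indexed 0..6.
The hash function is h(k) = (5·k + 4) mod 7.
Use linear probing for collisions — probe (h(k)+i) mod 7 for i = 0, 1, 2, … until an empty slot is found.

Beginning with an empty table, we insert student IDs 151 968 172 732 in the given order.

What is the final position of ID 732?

Insert 151: h=3, slot 3 empty => index 3.
Insert 968: h=0, slot 0 empty => index 0.
Insert 172: h=3, slot 3 occupied => index 4.
Insert 732: h=3, slots 3,4 occupied => index 5.
Table: [968, ∅, ∅, 151, 172, 732, ∅]

5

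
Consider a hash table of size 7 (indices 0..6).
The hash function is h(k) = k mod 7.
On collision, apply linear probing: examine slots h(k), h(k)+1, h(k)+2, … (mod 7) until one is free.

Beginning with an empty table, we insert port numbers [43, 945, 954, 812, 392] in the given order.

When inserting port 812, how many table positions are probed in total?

Insert 43: h=1, slot 1 empty -> index 1.
Insert 945: h=0, slot 0 empty -> index 0.
Insert 954: h=2, slot 2 empty -> index 2.
Insert 812: h=0, slots 0,1,2 occupied -> index 3.
Insert 392: h=0, slots 0,1,2,3 occupied -> index 4.
Table: [945, 43, 954, 812, 392, ., .]

4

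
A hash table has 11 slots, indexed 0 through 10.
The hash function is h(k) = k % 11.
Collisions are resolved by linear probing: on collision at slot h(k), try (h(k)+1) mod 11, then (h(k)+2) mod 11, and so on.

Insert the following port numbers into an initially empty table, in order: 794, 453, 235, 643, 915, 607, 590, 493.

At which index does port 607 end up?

Insert 794: h=2, slot 2 empty → index 2.
Insert 453: h=2, slot 2 occupied → index 3.
Insert 235: h=4, slot 4 empty → index 4.
Insert 643: h=5, slot 5 empty → index 5.
Insert 915: h=2, slots 2,3,4,5 occupied → index 6.
Insert 607: h=2, slots 2,3,4,5,6 occupied → index 7.
Insert 590: h=7, slot 7 occupied → index 8.
Insert 493: h=9, slot 9 empty → index 9.
Table: [—, —, 794, 453, 235, 643, 915, 607, 590, 493, —]

7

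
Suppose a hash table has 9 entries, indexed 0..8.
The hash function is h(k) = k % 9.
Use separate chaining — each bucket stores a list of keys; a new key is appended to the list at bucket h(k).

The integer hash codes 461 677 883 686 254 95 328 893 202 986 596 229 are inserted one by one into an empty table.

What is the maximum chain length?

6

461 -> bucket 2
677 -> bucket 2 (collision)
883 -> bucket 1
686 -> bucket 2 (collision)
254 -> bucket 2 (collision)
95 -> bucket 5
328 -> bucket 4
893 -> bucket 2 (collision)
202 -> bucket 4 (collision)
986 -> bucket 5 (collision)
596 -> bucket 2 (collision)
229 -> bucket 4 (collision)
Final buckets:
0: —
1: 883
2: 461 -> 677 -> 686 -> 254 -> 893 -> 596
3: —
4: 328 -> 202 -> 229
5: 95 -> 986
6: —
7: —
8: —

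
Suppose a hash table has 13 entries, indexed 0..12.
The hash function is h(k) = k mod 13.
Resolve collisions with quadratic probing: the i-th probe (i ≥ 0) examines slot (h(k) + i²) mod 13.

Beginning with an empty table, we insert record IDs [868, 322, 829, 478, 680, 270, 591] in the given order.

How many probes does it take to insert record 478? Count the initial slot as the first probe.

4

Insert 868: h=10, slot 10 empty → index 10.
Insert 322: h=10, slot 10 occupied → index 11.
Insert 829: h=10, slots 10,11 occupied → index 1.
Insert 478: h=10, slots 10,11,1 occupied → index 6.
Insert 680: h=4, slot 4 empty → index 4.
Insert 270: h=10, slots 10,11,1,6 occupied → index 0.
Insert 591: h=6, slot 6 occupied → index 7.
Table: [270, 829, -, -, 680, -, 478, 591, -, -, 868, 322, -]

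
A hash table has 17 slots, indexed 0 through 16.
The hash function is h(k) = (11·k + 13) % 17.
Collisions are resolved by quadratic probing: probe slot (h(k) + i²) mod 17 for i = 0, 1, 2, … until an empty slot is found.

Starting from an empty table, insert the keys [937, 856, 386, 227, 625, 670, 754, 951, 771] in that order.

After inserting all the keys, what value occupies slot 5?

670

Insert 937: h=1, slot 1 empty → index 1.
Insert 856: h=11, slot 11 empty → index 11.
Insert 386: h=9, slot 9 empty → index 9.
Insert 227: h=11, slot 11 occupied → index 12.
Insert 625: h=3, slot 3 empty → index 3.
Insert 670: h=5, slot 5 empty → index 5.
Insert 754: h=11, slots 11,12 occupied → index 15.
Insert 951: h=2, slot 2 empty → index 2.
Insert 771: h=11, slots 11,12,15,3 occupied → index 10.
Table: [∅, 937, 951, 625, ∅, 670, ∅, ∅, ∅, 386, 771, 856, 227, ∅, ∅, 754, ∅]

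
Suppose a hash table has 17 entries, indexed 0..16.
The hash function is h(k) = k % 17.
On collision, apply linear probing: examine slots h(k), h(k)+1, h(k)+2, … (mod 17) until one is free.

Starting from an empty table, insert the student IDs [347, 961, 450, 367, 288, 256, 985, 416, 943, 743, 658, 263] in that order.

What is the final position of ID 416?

11

347: h=7 -> slot 7
961: h=9 -> slot 9
450: h=8 -> slot 8
367: h=10 -> slot 10
288: h=16 -> slot 16
256: h=1 -> slot 1
985: h=16, probe 16,0 -> slot 0
416: h=8, probe 8,9,10,11 -> slot 11
943: h=8, probe 8,9,10,11,12 -> slot 12
743: h=12, probe 12,13 -> slot 13
658: h=12, probe 12,13,14 -> slot 14
263: h=8, probe 8,9,10,11,12,13,14,15 -> slot 15
Table: [985, 256, ., ., ., ., ., 347, 450, 961, 367, 416, 943, 743, 658, 263, 288]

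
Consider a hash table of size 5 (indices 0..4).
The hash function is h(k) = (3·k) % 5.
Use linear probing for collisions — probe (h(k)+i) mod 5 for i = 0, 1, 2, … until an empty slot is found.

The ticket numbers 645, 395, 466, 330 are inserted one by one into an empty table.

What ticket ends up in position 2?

645 hashes to 0; slot 0 is free => place at 0.
395 hashes to 0; 0 taken => place at 1.
466 hashes to 3; slot 3 is free => place at 3.
330 hashes to 0; 0,1 taken => place at 2.
Table: [645, 395, 330, 466, _]

330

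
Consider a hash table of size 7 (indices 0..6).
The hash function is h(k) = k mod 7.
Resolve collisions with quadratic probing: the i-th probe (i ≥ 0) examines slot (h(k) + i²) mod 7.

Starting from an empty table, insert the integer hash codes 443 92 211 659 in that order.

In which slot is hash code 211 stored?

5

Insert 443: h=2, slot 2 empty -> index 2.
Insert 92: h=1, slot 1 empty -> index 1.
Insert 211: h=1, slots 1,2 occupied -> index 5.
Insert 659: h=1, slots 1,2,5 occupied -> index 3.
Table: [_, 92, 443, 659, _, 211, _]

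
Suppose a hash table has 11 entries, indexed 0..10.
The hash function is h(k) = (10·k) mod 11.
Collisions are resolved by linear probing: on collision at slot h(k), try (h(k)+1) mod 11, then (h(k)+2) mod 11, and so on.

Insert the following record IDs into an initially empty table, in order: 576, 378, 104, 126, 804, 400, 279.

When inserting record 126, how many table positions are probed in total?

4

Insert 576: h=7, slot 7 empty => index 7.
Insert 378: h=7, slot 7 occupied => index 8.
Insert 104: h=6, slot 6 empty => index 6.
Insert 126: h=6, slots 6,7,8 occupied => index 9.
Insert 804: h=10, slot 10 empty => index 10.
Insert 400: h=7, slots 7,8,9,10 occupied => index 0.
Insert 279: h=7, slots 7,8,9,10,0 occupied => index 1.
Table: [400, 279, _, _, _, _, 104, 576, 378, 126, 804]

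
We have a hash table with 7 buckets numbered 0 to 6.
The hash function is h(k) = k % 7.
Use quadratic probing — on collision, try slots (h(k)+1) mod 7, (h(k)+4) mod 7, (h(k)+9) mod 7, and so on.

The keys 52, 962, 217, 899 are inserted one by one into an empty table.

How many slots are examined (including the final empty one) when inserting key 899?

4

Insert 52: h=3, slot 3 empty => index 3.
Insert 962: h=3, slot 3 occupied => index 4.
Insert 217: h=0, slot 0 empty => index 0.
Insert 899: h=3, slots 3,4,0 occupied => index 5.
Table: [217, -, -, 52, 962, 899, -]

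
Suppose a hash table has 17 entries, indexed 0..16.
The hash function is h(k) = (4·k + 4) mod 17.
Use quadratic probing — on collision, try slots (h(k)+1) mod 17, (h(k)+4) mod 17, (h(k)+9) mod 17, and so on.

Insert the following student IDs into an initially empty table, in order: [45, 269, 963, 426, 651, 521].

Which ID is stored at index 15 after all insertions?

963

45: h=14 -> slot 14
269: h=9 -> slot 9
963: h=14, probe 14,15 -> slot 15
426: h=8 -> slot 8
651: h=7 -> slot 7
521: h=14, probe 14,15,1 -> slot 1
Table: [., 521, ., ., ., ., ., 651, 426, 269, ., ., ., ., 45, 963, .]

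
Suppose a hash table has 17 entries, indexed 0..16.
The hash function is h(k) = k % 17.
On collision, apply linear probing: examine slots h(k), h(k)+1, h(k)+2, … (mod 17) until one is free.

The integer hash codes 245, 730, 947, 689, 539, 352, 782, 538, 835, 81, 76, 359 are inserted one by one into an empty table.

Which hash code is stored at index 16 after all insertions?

Insert 245: h=7, slot 7 empty → index 7.
Insert 730: h=16, slot 16 empty → index 16.
Insert 947: h=12, slot 12 empty → index 12.
Insert 689: h=9, slot 9 empty → index 9.
Insert 539: h=12, slot 12 occupied → index 13.
Insert 352: h=12, slots 12,13 occupied → index 14.
Insert 782: h=0, slot 0 empty → index 0.
Insert 538: h=11, slot 11 empty → index 11.
Insert 835: h=2, slot 2 empty → index 2.
Insert 81: h=13, slots 13,14 occupied → index 15.
Insert 76: h=8, slot 8 empty → index 8.
Insert 359: h=2, slot 2 occupied → index 3.
Table: [782, ∅, 835, 359, ∅, ∅, ∅, 245, 76, 689, ∅, 538, 947, 539, 352, 81, 730]

730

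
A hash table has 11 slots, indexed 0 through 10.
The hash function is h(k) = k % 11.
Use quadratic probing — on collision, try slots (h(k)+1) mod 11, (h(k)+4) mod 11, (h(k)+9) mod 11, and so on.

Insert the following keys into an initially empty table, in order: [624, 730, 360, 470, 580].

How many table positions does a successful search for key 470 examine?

3

624 hashes to 8; slot 8 is free => place at 8.
730 hashes to 4; slot 4 is free => place at 4.
360 hashes to 8; 8 taken => place at 9.
470 hashes to 8; 8,9 taken => place at 1.
580 hashes to 8; 8,9,1 taken => place at 6.
Table: [—, 470, —, —, 730, —, 580, —, 624, 360, —]
Lookup 470: h=8, probe 8,9,1 → found at 1.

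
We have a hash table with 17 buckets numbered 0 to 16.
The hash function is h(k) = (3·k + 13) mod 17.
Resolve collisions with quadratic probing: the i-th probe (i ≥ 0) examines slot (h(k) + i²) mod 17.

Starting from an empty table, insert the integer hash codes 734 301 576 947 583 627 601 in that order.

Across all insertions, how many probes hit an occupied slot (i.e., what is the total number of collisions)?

2

734 hashes to 5; slot 5 is free → place at 5.
301 hashes to 15; slot 15 is free → place at 15.
576 hashes to 7; slot 7 is free → place at 7.
947 hashes to 15; 15 taken → place at 16.
583 hashes to 11; slot 11 is free → place at 11.
627 hashes to 7; 7 taken → place at 8.
601 hashes to 14; slot 14 is free → place at 14.
Table: [-, -, -, -, -, 734, -, 576, 627, -, -, 583, -, -, 601, 301, 947]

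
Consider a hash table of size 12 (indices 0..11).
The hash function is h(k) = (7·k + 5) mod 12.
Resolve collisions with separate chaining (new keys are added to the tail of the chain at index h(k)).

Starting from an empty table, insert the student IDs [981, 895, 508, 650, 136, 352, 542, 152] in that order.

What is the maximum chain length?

Insert 981: h=8, bucket 8 empty → new chain.
Insert 895: h=6, bucket 6 empty → new chain.
Insert 508: h=9, bucket 9 empty → new chain.
Insert 650: h=7, bucket 7 empty → new chain.
Insert 136: h=9, bucket 9 nonempty → append to chain.
Insert 352: h=9, bucket 9 nonempty → append to chain.
Insert 542: h=7, bucket 7 nonempty → append to chain.
Insert 152: h=1, bucket 1 empty → new chain.
Final buckets:
0: _
1: 152
2: _
3: _
4: _
5: _
6: 895
7: 650 -> 542
8: 981
9: 508 -> 136 -> 352
10: _
11: _

3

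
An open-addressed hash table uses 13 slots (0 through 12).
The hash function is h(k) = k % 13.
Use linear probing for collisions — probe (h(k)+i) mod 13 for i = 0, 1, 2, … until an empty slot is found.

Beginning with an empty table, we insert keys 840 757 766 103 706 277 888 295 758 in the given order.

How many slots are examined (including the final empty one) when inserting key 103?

Insert 840: h=8, slot 8 empty => index 8.
Insert 757: h=3, slot 3 empty => index 3.
Insert 766: h=12, slot 12 empty => index 12.
Insert 103: h=12, slot 12 occupied => index 0.
Insert 706: h=4, slot 4 empty => index 4.
Insert 277: h=4, slot 4 occupied => index 5.
Insert 888: h=4, slots 4,5 occupied => index 6.
Insert 295: h=9, slot 9 empty => index 9.
Insert 758: h=4, slots 4,5,6 occupied => index 7.
Table: [103, -, -, 757, 706, 277, 888, 758, 840, 295, -, -, 766]

2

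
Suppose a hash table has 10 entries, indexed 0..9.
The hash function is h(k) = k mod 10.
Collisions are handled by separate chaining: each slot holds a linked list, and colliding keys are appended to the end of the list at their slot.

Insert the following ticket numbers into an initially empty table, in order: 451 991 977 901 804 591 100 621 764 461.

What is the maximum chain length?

Insert 451: h=1, bucket 1 empty → new chain.
Insert 991: h=1, bucket 1 nonempty → append to chain.
Insert 977: h=7, bucket 7 empty → new chain.
Insert 901: h=1, bucket 1 nonempty → append to chain.
Insert 804: h=4, bucket 4 empty → new chain.
Insert 591: h=1, bucket 1 nonempty → append to chain.
Insert 100: h=0, bucket 0 empty → new chain.
Insert 621: h=1, bucket 1 nonempty → append to chain.
Insert 764: h=4, bucket 4 nonempty → append to chain.
Insert 461: h=1, bucket 1 nonempty → append to chain.
Final buckets:
0: 100
1: 451 -> 991 -> 901 -> 591 -> 621 -> 461
2: —
3: —
4: 804 -> 764
5: —
6: —
7: 977
8: —
9: —

6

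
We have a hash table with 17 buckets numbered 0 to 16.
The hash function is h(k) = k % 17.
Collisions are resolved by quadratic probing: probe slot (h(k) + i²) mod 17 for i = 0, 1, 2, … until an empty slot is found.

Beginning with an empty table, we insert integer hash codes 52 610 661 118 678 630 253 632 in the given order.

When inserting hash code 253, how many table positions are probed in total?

Insert 52: h=1, slot 1 empty → index 1.
Insert 610: h=15, slot 15 empty → index 15.
Insert 661: h=15, slot 15 occupied → index 16.
Insert 118: h=16, slot 16 occupied → index 0.
Insert 678: h=15, slots 15,16 occupied → index 2.
Insert 630: h=1, slots 1,2 occupied → index 5.
Insert 253: h=15, slots 15,16,2 occupied → index 7.
Insert 632: h=3, slot 3 empty → index 3.
Table: [118, 52, 678, 632, ∅, 630, ∅, 253, ∅, ∅, ∅, ∅, ∅, ∅, ∅, 610, 661]

4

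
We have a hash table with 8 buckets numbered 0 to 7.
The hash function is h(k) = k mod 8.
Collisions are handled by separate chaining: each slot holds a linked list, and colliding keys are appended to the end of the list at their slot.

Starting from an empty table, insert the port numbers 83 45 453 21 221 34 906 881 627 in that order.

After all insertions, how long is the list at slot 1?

1

Insert 83: h=3, bucket 3 empty -> new chain.
Insert 45: h=5, bucket 5 empty -> new chain.
Insert 453: h=5, bucket 5 nonempty -> append to chain.
Insert 21: h=5, bucket 5 nonempty -> append to chain.
Insert 221: h=5, bucket 5 nonempty -> append to chain.
Insert 34: h=2, bucket 2 empty -> new chain.
Insert 906: h=2, bucket 2 nonempty -> append to chain.
Insert 881: h=1, bucket 1 empty -> new chain.
Insert 627: h=3, bucket 3 nonempty -> append to chain.
Final buckets:
0: —
1: 881
2: 34 -> 906
3: 83 -> 627
4: —
5: 45 -> 453 -> 21 -> 221
6: —
7: —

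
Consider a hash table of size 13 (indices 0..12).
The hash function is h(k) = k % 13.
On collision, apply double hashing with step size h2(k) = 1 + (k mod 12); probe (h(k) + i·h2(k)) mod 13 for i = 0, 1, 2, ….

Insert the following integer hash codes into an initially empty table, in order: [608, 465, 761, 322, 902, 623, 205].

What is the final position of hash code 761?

0

608 hashes to 10; slot 10 is free → place at 10.
465 hashes to 10, h2=10; 10 taken → place at 7.
761 hashes to 7, h2=6; 7 taken → place at 0.
322 hashes to 10, h2=11; 10 taken → place at 8.
902 hashes to 5; slot 5 is free → place at 5.
623 hashes to 12; slot 12 is free → place at 12.
205 hashes to 10, h2=2; 10,12 taken → place at 1.
Table: [761, 205, _, _, _, 902, _, 465, 322, _, 608, _, 623]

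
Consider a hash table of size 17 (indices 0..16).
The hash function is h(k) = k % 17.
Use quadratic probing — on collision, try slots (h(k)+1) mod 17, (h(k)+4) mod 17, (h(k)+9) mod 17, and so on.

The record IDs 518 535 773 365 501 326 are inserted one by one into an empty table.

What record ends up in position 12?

518: h=8 -> slot 8
535: h=8, probe 8,9 -> slot 9
773: h=8, probe 8,9,12 -> slot 12
365: h=8, probe 8,9,12,0 -> slot 0
501: h=8, probe 8,9,12,0,7 -> slot 7
326: h=3 -> slot 3
Table: [365, _, _, 326, _, _, _, 501, 518, 535, _, _, 773, _, _, _, _]

773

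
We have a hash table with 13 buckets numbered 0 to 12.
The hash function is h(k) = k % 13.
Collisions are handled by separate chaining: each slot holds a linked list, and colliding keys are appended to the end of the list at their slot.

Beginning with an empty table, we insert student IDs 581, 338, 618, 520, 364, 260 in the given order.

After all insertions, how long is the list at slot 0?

581 → bucket 9
338 → bucket 0
618 → bucket 7
520 → bucket 0 (collision)
364 → bucket 0 (collision)
260 → bucket 0 (collision)
Final buckets:
0: 338 -> 520 -> 364 -> 260
1: .
2: .
3: .
4: .
5: .
6: .
7: 618
8: .
9: 581
10: .
11: .
12: .

4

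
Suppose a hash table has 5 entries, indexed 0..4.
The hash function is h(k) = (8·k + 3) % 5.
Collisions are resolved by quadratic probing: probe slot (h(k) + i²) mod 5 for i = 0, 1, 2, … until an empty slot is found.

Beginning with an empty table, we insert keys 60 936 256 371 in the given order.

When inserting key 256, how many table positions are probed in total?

2

60: h=3 => slot 3
936: h=1 => slot 1
256: h=1, probe 1,2 => slot 2
371: h=1, probe 1,2,0 => slot 0
Table: [371, 936, 256, 60, —]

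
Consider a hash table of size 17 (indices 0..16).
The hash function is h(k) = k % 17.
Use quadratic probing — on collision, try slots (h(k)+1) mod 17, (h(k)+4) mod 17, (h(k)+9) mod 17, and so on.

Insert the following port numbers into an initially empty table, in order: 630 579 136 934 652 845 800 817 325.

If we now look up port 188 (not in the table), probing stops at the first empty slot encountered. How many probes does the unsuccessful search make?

630 hashes to 1; slot 1 is free -> place at 1.
579 hashes to 1; 1 taken -> place at 2.
136 hashes to 0; slot 0 is free -> place at 0.
934 hashes to 16; slot 16 is free -> place at 16.
652 hashes to 6; slot 6 is free -> place at 6.
845 hashes to 12; slot 12 is free -> place at 12.
800 hashes to 1; 1,2 taken -> place at 5.
817 hashes to 1; 1,2,5 taken -> place at 10.
325 hashes to 2; 2 taken -> place at 3.
Table: [136, 630, 579, 325, —, 800, 652, —, —, —, 817, —, 845, —, —, —, 934]
Lookup 188: h=1, probe 1,2,5,10,0,9 → slot 9 empty, not found.

6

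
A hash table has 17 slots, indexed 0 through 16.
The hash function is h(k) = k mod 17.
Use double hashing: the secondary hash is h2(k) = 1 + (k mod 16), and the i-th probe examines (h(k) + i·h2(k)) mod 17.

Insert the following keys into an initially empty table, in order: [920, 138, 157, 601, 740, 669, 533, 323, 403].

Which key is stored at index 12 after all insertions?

533

920 hashes to 2; slot 2 is free => place at 2.
138 hashes to 2, h2=11; 2 taken => place at 13.
157 hashes to 4; slot 4 is free => place at 4.
601 hashes to 6; slot 6 is free => place at 6.
740 hashes to 9; slot 9 is free => place at 9.
669 hashes to 6, h2=14; 6 taken => place at 3.
533 hashes to 6, h2=6; 6 taken => place at 12.
323 hashes to 0; slot 0 is free => place at 0.
403 hashes to 12, h2=4; 12 taken => place at 16.
Table: [323, ∅, 920, 669, 157, ∅, 601, ∅, ∅, 740, ∅, ∅, 533, 138, ∅, ∅, 403]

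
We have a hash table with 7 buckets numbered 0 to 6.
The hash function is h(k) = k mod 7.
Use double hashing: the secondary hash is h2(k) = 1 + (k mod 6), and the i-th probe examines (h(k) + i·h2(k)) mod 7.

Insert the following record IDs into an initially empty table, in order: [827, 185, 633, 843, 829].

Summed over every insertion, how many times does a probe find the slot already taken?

4

827 hashes to 1; slot 1 is free => place at 1.
185 hashes to 3; slot 3 is free => place at 3.
633 hashes to 3, h2=4; 3 taken => place at 0.
843 hashes to 3, h2=4; 3,0 taken => place at 4.
829 hashes to 3, h2=2; 3 taken => place at 5.
Table: [633, 827, -, 185, 843, 829, -]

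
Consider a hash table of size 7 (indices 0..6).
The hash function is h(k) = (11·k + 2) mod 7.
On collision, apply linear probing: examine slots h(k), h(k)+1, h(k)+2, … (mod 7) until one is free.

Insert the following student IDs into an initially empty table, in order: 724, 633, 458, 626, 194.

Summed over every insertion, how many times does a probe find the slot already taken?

9

724: h=0 -> slot 0
633: h=0, probe 0,1 -> slot 1
458: h=0, probe 0,1,2 -> slot 2
626: h=0, probe 0,1,2,3 -> slot 3
194: h=1, probe 1,2,3,4 -> slot 4
Table: [724, 633, 458, 626, 194, —, —]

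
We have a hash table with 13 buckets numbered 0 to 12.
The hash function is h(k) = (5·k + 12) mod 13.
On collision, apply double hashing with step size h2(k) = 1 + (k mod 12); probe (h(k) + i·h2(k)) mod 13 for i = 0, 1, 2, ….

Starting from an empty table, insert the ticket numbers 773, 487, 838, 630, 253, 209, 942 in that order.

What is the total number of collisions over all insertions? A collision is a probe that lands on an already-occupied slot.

9

773: h=3 => slot 3
487: h=3, h2=8, probe 3,11 => slot 11
838: h=3, h2=11, probe 3,1 => slot 1
630: h=3, h2=7, probe 3,10 => slot 10
253: h=3, h2=2, probe 3,5 => slot 5
209: h=4 => slot 4
942: h=3, h2=7, probe 3,10,4,11,5,12 => slot 12
Table: [∅, 838, ∅, 773, 209, 253, ∅, ∅, ∅, ∅, 630, 487, 942]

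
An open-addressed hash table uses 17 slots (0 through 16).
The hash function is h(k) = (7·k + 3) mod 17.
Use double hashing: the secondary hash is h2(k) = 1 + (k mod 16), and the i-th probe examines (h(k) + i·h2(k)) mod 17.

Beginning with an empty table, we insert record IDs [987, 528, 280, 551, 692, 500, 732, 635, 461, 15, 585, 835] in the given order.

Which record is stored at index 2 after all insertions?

692

987: h=10 → slot 10
528: h=10, h2=1, probe 10,11 → slot 11
280: h=8 → slot 8
551: h=1 → slot 1
692: h=2 → slot 2
500: h=1, h2=5, probe 1,6 → slot 6
732: h=10, h2=13, probe 10,6,2,15 → slot 15
635: h=11, h2=12, probe 11,6,1,13 → slot 13
461: h=0 → slot 0
15: h=6, h2=16, probe 6,5 → slot 5
585: h=1, h2=10, probe 1,11,4 → slot 4
835: h=0, h2=4, probe 0,4,8,12 → slot 12
Table: [461, 551, 692, —, 585, 15, 500, —, 280, —, 987, 528, 835, 635, —, 732, —]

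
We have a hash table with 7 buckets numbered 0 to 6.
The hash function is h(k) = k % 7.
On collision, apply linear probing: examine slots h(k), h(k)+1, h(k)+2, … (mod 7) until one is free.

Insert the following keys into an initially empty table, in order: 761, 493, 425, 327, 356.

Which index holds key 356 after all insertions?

761 hashes to 5; slot 5 is free => place at 5.
493 hashes to 3; slot 3 is free => place at 3.
425 hashes to 5; 5 taken => place at 6.
327 hashes to 5; 5,6 taken => place at 0.
356 hashes to 6; 6,0 taken => place at 1.
Table: [327, 356, ∅, 493, ∅, 761, 425]

1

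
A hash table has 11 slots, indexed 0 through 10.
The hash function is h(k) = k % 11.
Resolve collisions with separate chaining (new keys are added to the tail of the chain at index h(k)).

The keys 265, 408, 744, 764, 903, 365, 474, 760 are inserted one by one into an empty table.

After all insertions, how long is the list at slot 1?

5

265 → bucket 1
408 → bucket 1 (collision)
744 → bucket 7
764 → bucket 5
903 → bucket 1 (collision)
365 → bucket 2
474 → bucket 1 (collision)
760 → bucket 1 (collision)
Final buckets:
0: -
1: 265 -> 408 -> 903 -> 474 -> 760
2: 365
3: -
4: -
5: 764
6: -
7: 744
8: -
9: -
10: -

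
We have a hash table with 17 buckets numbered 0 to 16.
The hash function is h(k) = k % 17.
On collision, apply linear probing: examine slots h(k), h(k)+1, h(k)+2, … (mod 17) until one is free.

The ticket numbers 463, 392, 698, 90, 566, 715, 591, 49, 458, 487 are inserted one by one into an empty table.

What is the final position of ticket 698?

463: h=4 → slot 4
392: h=1 → slot 1
698: h=1, probe 1,2 → slot 2
90: h=5 → slot 5
566: h=5, probe 5,6 → slot 6
715: h=1, probe 1,2,3 → slot 3
591: h=13 → slot 13
49: h=15 → slot 15
458: h=16 → slot 16
487: h=11 → slot 11
Table: [—, 392, 698, 715, 463, 90, 566, —, —, —, —, 487, —, 591, —, 49, 458]

2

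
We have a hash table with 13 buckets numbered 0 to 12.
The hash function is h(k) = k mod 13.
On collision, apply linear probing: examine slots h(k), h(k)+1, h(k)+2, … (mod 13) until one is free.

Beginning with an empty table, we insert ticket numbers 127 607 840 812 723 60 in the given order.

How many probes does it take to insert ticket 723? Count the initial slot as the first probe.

4

127 hashes to 10; slot 10 is free → place at 10.
607 hashes to 9; slot 9 is free → place at 9.
840 hashes to 8; slot 8 is free → place at 8.
812 hashes to 6; slot 6 is free → place at 6.
723 hashes to 8; 8,9,10 taken → place at 11.
60 hashes to 8; 8,9,10,11 taken → place at 12.
Table: [∅, ∅, ∅, ∅, ∅, ∅, 812, ∅, 840, 607, 127, 723, 60]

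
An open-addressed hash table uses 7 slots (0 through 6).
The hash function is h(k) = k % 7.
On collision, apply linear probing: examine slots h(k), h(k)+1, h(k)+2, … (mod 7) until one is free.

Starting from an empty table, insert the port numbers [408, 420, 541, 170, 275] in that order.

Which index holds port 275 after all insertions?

5

408 hashes to 2; slot 2 is free → place at 2.
420 hashes to 0; slot 0 is free → place at 0.
541 hashes to 2; 2 taken → place at 3.
170 hashes to 2; 2,3 taken → place at 4.
275 hashes to 2; 2,3,4 taken → place at 5.
Table: [420, ∅, 408, 541, 170, 275, ∅]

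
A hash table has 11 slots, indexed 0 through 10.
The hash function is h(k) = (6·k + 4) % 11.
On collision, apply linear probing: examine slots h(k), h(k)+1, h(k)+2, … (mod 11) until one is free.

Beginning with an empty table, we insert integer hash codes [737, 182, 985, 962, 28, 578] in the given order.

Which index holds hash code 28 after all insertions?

9

737: h=4 -> slot 4
182: h=7 -> slot 7
985: h=7, probe 7,8 -> slot 8
962: h=1 -> slot 1
28: h=7, probe 7,8,9 -> slot 9
578: h=7, probe 7,8,9,10 -> slot 10
Table: [∅, 962, ∅, ∅, 737, ∅, ∅, 182, 985, 28, 578]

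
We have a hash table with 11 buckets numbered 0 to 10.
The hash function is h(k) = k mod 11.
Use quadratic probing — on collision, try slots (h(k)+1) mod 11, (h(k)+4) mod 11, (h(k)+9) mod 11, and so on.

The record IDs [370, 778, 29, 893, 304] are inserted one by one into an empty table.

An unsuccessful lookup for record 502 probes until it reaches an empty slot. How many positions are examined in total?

5

370: h=7 => slot 7
778: h=8 => slot 8
29: h=7, probe 7,8,0 => slot 0
893: h=2 => slot 2
304: h=7, probe 7,8,0,5 => slot 5
Table: [29, —, 893, —, —, 304, —, 370, 778, —, —]
Lookup 502: h=7, probe 7,8,0,5,1 → slot 1 empty, not found.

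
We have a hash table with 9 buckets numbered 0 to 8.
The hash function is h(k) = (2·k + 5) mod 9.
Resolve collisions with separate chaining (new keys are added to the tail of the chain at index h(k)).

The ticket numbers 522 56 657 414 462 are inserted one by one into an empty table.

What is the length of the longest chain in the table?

522 → bucket 5
56 → bucket 0
657 → bucket 5 (collision)
414 → bucket 5 (collision)
462 → bucket 2
Final buckets:
0: 56
1: _
2: 462
3: _
4: _
5: 522 -> 657 -> 414
6: _
7: _
8: _

3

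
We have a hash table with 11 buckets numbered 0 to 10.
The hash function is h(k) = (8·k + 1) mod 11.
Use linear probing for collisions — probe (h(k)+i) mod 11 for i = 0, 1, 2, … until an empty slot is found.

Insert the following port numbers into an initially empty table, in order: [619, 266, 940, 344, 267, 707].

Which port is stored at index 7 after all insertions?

Insert 619: h=3, slot 3 empty -> index 3.
Insert 266: h=6, slot 6 empty -> index 6.
Insert 940: h=8, slot 8 empty -> index 8.
Insert 344: h=3, slot 3 occupied -> index 4.
Insert 267: h=3, slots 3,4 occupied -> index 5.
Insert 707: h=3, slots 3,4,5,6 occupied -> index 7.
Table: [—, —, —, 619, 344, 267, 266, 707, 940, —, —]

707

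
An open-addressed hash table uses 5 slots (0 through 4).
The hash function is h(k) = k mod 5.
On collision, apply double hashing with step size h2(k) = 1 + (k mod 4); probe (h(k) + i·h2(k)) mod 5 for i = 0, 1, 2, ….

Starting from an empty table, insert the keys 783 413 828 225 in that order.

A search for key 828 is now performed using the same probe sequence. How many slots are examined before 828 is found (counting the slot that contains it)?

783 hashes to 3; slot 3 is free -> place at 3.
413 hashes to 3, h2=2; 3 taken -> place at 0.
828 hashes to 3, h2=1; 3 taken -> place at 4.
225 hashes to 0, h2=2; 0 taken -> place at 2.
Table: [413, —, 225, 783, 828]
Lookup 828: h=3, h2=1, probe 3,4 → found at 4.

2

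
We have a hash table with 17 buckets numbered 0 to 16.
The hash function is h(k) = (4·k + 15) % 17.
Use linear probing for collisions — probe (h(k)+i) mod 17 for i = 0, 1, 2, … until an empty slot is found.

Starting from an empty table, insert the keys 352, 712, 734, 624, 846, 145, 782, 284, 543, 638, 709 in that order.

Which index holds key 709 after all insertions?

352: h=12 -> slot 12
712: h=7 -> slot 7
734: h=10 -> slot 10
624: h=12, probe 12,13 -> slot 13
846: h=16 -> slot 16
145: h=0 -> slot 0
782: h=15 -> slot 15
284: h=12, probe 12,13,14 -> slot 14
543: h=11 -> slot 11
638: h=0, probe 0,1 -> slot 1
709: h=12, probe 12,13,14,15,16,0,1,2 -> slot 2
Table: [145, 638, 709, -, -, -, -, 712, -, -, 734, 543, 352, 624, 284, 782, 846]

2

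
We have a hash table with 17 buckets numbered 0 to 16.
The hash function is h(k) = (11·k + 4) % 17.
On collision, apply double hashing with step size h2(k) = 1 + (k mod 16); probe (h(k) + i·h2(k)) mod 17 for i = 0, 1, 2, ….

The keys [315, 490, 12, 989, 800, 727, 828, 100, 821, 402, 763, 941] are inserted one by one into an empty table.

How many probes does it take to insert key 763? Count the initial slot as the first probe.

Insert 315: h=1, slot 1 empty => index 1.
Insert 490: h=5, slot 5 empty => index 5.
Insert 12: h=0, slot 0 empty => index 0.
Insert 989: h=3, slot 3 empty => index 3.
Insert 800: h=15, slot 15 empty => index 15.
Insert 727: h=11, slot 11 empty => index 11.
Insert 828: h=0, h2=13, slot 0 occupied => index 13.
Insert 100: h=16, slot 16 empty => index 16.
Insert 821: h=8, slot 8 empty => index 8.
Insert 402: h=6, slot 6 empty => index 6.
Insert 763: h=16, h2=12, slots 16,11,6,1,13,8,3,15 occupied => index 10.
Insert 941: h=2, slot 2 empty => index 2.
Table: [12, 315, 941, 989, ∅, 490, 402, ∅, 821, ∅, 763, 727, ∅, 828, ∅, 800, 100]

9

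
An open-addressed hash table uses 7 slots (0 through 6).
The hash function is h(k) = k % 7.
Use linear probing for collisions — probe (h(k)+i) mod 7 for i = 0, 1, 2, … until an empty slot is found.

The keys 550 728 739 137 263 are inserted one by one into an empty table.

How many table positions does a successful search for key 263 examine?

5

550 hashes to 4; slot 4 is free → place at 4.
728 hashes to 0; slot 0 is free → place at 0.
739 hashes to 4; 4 taken → place at 5.
137 hashes to 4; 4,5 taken → place at 6.
263 hashes to 4; 4,5,6,0 taken → place at 1.
Table: [728, 263, _, _, 550, 739, 137]
Lookup 263: h=4, probe 4,5,6,0,1 → found at 1.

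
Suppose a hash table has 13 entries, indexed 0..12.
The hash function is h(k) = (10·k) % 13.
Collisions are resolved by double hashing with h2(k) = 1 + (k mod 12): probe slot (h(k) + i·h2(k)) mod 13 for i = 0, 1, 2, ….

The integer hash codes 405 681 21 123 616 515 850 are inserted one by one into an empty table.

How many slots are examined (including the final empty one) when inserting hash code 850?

2

405 hashes to 7; slot 7 is free => place at 7.
681 hashes to 11; slot 11 is free => place at 11.
21 hashes to 2; slot 2 is free => place at 2.
123 hashes to 8; slot 8 is free => place at 8.
616 hashes to 11, h2=5; 11 taken => place at 3.
515 hashes to 2, h2=12; 2 taken => place at 1.
850 hashes to 11, h2=11; 11 taken => place at 9.
Table: [_, 515, 21, 616, _, _, _, 405, 123, 850, _, 681, _]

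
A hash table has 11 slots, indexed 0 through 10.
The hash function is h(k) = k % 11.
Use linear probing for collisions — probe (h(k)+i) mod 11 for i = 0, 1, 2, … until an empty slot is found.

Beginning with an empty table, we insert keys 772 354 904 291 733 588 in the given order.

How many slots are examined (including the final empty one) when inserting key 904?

Insert 772: h=2, slot 2 empty -> index 2.
Insert 354: h=2, slot 2 occupied -> index 3.
Insert 904: h=2, slots 2,3 occupied -> index 4.
Insert 291: h=5, slot 5 empty -> index 5.
Insert 733: h=7, slot 7 empty -> index 7.
Insert 588: h=5, slot 5 occupied -> index 6.
Table: [∅, ∅, 772, 354, 904, 291, 588, 733, ∅, ∅, ∅]

3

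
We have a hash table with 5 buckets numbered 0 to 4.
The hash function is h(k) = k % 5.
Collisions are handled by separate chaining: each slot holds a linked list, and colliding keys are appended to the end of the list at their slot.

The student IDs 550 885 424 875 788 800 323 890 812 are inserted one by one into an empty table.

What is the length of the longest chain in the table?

5

Insert 550: h=0, bucket 0 empty -> new chain.
Insert 885: h=0, bucket 0 nonempty -> append to chain.
Insert 424: h=4, bucket 4 empty -> new chain.
Insert 875: h=0, bucket 0 nonempty -> append to chain.
Insert 788: h=3, bucket 3 empty -> new chain.
Insert 800: h=0, bucket 0 nonempty -> append to chain.
Insert 323: h=3, bucket 3 nonempty -> append to chain.
Insert 890: h=0, bucket 0 nonempty -> append to chain.
Insert 812: h=2, bucket 2 empty -> new chain.
Final buckets:
0: 550 -> 885 -> 875 -> 800 -> 890
1: -
2: 812
3: 788 -> 323
4: 424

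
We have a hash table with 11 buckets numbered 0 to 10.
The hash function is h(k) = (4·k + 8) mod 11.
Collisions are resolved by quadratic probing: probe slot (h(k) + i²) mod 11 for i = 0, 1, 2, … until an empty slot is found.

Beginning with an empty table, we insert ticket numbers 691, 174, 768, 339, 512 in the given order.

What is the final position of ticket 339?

Insert 691: h=0, slot 0 empty -> index 0.
Insert 174: h=0, slot 0 occupied -> index 1.
Insert 768: h=0, slots 0,1 occupied -> index 4.
Insert 339: h=0, slots 0,1,4 occupied -> index 9.
Insert 512: h=10, slot 10 empty -> index 10.
Table: [691, 174, ∅, ∅, 768, ∅, ∅, ∅, ∅, 339, 512]

9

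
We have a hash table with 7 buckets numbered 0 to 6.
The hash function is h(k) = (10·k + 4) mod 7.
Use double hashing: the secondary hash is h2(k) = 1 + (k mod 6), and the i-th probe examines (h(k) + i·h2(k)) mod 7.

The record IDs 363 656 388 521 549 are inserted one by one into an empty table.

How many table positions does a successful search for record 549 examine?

Insert 363: h=1, slot 1 empty => index 1.
Insert 656: h=5, slot 5 empty => index 5.
Insert 388: h=6, slot 6 empty => index 6.
Insert 521: h=6, h2=6, slots 6,5 occupied => index 4.
Insert 549: h=6, h2=4, slot 6 occupied => index 3.
Table: [∅, 363, ∅, 549, 521, 656, 388]
Lookup 549: h=6, h2=4, probe 6,3 → found at 3.

2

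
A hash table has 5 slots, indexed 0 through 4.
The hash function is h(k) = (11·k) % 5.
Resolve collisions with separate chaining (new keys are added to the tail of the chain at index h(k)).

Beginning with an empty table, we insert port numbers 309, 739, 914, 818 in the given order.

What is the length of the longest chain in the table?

309 -> bucket 4
739 -> bucket 4 (collision)
914 -> bucket 4 (collision)
818 -> bucket 3
Final buckets:
0: -
1: -
2: -
3: 818
4: 309 -> 739 -> 914

3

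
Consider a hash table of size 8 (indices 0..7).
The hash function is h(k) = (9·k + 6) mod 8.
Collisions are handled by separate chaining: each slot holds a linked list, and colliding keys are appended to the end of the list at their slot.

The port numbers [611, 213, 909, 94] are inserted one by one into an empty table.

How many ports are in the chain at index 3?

611 -> bucket 1
213 -> bucket 3
909 -> bucket 3 (collision)
94 -> bucket 4
Final buckets:
0: -
1: 611
2: -
3: 213 -> 909
4: 94
5: -
6: -
7: -

2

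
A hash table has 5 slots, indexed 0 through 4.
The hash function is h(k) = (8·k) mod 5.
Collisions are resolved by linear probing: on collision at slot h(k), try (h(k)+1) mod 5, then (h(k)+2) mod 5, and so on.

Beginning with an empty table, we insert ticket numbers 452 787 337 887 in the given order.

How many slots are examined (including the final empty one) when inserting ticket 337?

3

Insert 452: h=1, slot 1 empty -> index 1.
Insert 787: h=1, slot 1 occupied -> index 2.
Insert 337: h=1, slots 1,2 occupied -> index 3.
Insert 887: h=1, slots 1,2,3 occupied -> index 4.
Table: [., 452, 787, 337, 887]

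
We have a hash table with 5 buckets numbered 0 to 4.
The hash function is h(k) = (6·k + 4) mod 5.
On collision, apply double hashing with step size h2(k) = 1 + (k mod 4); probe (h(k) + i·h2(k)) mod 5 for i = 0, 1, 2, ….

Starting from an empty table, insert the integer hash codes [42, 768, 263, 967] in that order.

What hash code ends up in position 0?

263

42 hashes to 1; slot 1 is free -> place at 1.
768 hashes to 2; slot 2 is free -> place at 2.
263 hashes to 2, h2=4; 2,1 taken -> place at 0.
967 hashes to 1, h2=4; 1,0 taken -> place at 4.
Table: [263, 42, 768, ∅, 967]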